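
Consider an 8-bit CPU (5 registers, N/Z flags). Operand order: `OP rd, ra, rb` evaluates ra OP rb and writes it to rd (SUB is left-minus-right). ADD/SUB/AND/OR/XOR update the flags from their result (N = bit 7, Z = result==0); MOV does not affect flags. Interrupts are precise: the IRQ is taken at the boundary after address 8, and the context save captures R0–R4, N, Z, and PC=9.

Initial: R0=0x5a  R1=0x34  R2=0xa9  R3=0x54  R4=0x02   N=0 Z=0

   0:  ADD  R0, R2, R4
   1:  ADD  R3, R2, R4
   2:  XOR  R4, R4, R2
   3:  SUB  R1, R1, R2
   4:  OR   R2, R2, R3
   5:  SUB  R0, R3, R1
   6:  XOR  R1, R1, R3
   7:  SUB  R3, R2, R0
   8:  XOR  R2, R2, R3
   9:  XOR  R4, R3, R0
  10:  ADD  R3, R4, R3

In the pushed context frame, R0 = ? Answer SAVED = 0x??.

after  0: R0=0xab R1=0x34 R2=0xa9 R3=0x54 R4=0x02  N=1 Z=0
after  1: R0=0xab R1=0x34 R2=0xa9 R3=0xab R4=0x02  N=1 Z=0
after  2: R0=0xab R1=0x34 R2=0xa9 R3=0xab R4=0xab  N=1 Z=0
after  3: R0=0xab R1=0x8b R2=0xa9 R3=0xab R4=0xab  N=1 Z=0
after  4: R0=0xab R1=0x8b R2=0xab R3=0xab R4=0xab  N=1 Z=0
after  5: R0=0x20 R1=0x8b R2=0xab R3=0xab R4=0xab  N=0 Z=0
after  6: R0=0x20 R1=0x20 R2=0xab R3=0xab R4=0xab  N=0 Z=0
after  7: R0=0x20 R1=0x20 R2=0xab R3=0x8b R4=0xab  N=1 Z=0
after  8: R0=0x20 R1=0x20 R2=0x20 R3=0x8b R4=0xab  N=0 Z=0
-- IRQ taken; context saved, return-PC = 9 --

SAVED = 0x20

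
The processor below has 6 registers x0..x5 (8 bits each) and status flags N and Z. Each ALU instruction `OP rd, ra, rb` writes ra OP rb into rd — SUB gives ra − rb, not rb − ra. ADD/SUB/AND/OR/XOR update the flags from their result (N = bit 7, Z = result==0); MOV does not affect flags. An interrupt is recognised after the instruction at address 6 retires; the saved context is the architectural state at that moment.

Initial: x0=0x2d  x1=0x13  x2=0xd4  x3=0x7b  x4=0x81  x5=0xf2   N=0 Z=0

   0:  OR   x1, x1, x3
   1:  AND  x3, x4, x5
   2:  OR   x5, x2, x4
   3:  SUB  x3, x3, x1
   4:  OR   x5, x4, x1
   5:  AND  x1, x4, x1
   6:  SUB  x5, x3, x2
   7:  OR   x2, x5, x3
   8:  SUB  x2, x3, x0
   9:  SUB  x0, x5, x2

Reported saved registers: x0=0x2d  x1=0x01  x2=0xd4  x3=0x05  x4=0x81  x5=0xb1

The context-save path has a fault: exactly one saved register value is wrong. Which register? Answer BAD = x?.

after  0: x0=0x2d x1=0x7b x2=0xd4 x3=0x7b x4=0x81 x5=0xf2  N=0 Z=0
after  1: x0=0x2d x1=0x7b x2=0xd4 x3=0x80 x4=0x81 x5=0xf2  N=1 Z=0
after  2: x0=0x2d x1=0x7b x2=0xd4 x3=0x80 x4=0x81 x5=0xd5  N=1 Z=0
after  3: x0=0x2d x1=0x7b x2=0xd4 x3=0x05 x4=0x81 x5=0xd5  N=0 Z=0
after  4: x0=0x2d x1=0x7b x2=0xd4 x3=0x05 x4=0x81 x5=0xfb  N=1 Z=0
after  5: x0=0x2d x1=0x01 x2=0xd4 x3=0x05 x4=0x81 x5=0xfb  N=0 Z=0
after  6: x0=0x2d x1=0x01 x2=0xd4 x3=0x05 x4=0x81 x5=0x31  N=0 Z=0
-- IRQ taken; context saved, return-PC = 7 --
mismatch: x5: reported 0xb1 vs actual 0x31

BAD = x5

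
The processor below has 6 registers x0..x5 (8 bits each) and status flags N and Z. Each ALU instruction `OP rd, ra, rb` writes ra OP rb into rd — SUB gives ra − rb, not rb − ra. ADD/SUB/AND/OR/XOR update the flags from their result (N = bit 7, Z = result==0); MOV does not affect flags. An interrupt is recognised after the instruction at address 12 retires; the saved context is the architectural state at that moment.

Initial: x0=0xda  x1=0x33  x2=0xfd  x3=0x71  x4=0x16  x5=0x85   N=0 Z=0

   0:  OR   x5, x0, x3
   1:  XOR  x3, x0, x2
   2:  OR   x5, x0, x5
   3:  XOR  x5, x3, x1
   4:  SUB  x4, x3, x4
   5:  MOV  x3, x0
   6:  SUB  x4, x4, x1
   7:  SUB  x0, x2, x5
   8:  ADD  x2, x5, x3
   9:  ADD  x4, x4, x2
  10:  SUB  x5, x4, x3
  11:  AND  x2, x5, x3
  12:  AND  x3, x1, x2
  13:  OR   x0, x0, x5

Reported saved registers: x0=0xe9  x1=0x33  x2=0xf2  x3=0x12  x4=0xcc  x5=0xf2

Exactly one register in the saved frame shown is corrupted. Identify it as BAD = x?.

BAD = x2

after  0: x0=0xda x1=0x33 x2=0xfd x3=0x71 x4=0x16 x5=0xfb  N=1 Z=0
after  1: x0=0xda x1=0x33 x2=0xfd x3=0x27 x4=0x16 x5=0xfb  N=0 Z=0
after  2: x0=0xda x1=0x33 x2=0xfd x3=0x27 x4=0x16 x5=0xfb  N=1 Z=0
after  3: x0=0xda x1=0x33 x2=0xfd x3=0x27 x4=0x16 x5=0x14  N=0 Z=0
after  4: x0=0xda x1=0x33 x2=0xfd x3=0x27 x4=0x11 x5=0x14  N=0 Z=0
after  5: x0=0xda x1=0x33 x2=0xfd x3=0xda x4=0x11 x5=0x14  N=0 Z=0
after  6: x0=0xda x1=0x33 x2=0xfd x3=0xda x4=0xde x5=0x14  N=1 Z=0
after  7: x0=0xe9 x1=0x33 x2=0xfd x3=0xda x4=0xde x5=0x14  N=1 Z=0
after  8: x0=0xe9 x1=0x33 x2=0xee x3=0xda x4=0xde x5=0x14  N=1 Z=0
after  9: x0=0xe9 x1=0x33 x2=0xee x3=0xda x4=0xcc x5=0x14  N=1 Z=0
after 10: x0=0xe9 x1=0x33 x2=0xee x3=0xda x4=0xcc x5=0xf2  N=1 Z=0
after 11: x0=0xe9 x1=0x33 x2=0xd2 x3=0xda x4=0xcc x5=0xf2  N=1 Z=0
after 12: x0=0xe9 x1=0x33 x2=0xd2 x3=0x12 x4=0xcc x5=0xf2  N=0 Z=0
-- IRQ taken; context saved, return-PC = 13 --
mismatch: x2: reported 0xf2 vs actual 0xd2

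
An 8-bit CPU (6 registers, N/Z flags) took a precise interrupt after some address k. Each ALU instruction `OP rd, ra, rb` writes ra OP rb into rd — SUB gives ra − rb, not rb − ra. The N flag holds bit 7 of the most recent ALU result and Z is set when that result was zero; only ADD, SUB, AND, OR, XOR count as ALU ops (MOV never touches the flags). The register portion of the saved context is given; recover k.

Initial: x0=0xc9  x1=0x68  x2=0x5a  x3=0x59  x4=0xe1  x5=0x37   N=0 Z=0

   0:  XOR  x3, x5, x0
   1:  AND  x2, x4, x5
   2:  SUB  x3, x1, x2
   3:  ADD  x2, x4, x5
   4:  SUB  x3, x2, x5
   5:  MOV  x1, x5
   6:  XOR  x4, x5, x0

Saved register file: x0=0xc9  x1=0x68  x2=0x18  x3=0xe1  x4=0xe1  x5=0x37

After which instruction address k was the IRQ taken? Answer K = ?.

after  0: x0=0xc9 x1=0x68 x2=0x5a x3=0xfe x4=0xe1 x5=0x37  N=1 Z=0
after  1: x0=0xc9 x1=0x68 x2=0x21 x3=0xfe x4=0xe1 x5=0x37  N=0 Z=0
after  2: x0=0xc9 x1=0x68 x2=0x21 x3=0x47 x4=0xe1 x5=0x37  N=0 Z=0
after  3: x0=0xc9 x1=0x68 x2=0x18 x3=0x47 x4=0xe1 x5=0x37  N=0 Z=0
after  4: x0=0xc9 x1=0x68 x2=0x18 x3=0xe1 x4=0xe1 x5=0x37  N=1 Z=0
-- IRQ taken; context saved, return-PC = 5 --

K = 4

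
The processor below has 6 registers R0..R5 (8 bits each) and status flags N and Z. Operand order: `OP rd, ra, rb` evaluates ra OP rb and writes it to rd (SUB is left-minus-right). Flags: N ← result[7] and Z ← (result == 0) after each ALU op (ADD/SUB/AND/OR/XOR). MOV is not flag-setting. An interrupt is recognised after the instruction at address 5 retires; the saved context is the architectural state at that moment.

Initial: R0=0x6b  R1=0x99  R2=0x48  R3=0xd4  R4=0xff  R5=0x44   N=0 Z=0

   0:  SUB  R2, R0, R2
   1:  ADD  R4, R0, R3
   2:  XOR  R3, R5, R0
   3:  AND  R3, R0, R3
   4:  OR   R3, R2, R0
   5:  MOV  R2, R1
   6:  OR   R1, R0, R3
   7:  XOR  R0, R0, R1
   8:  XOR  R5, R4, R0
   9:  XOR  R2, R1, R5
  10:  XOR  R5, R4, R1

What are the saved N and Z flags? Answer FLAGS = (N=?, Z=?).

after  0: R0=0x6b R1=0x99 R2=0x23 R3=0xd4 R4=0xff R5=0x44  N=0 Z=0
after  1: R0=0x6b R1=0x99 R2=0x23 R3=0xd4 R4=0x3f R5=0x44  N=0 Z=0
after  2: R0=0x6b R1=0x99 R2=0x23 R3=0x2f R4=0x3f R5=0x44  N=0 Z=0
after  3: R0=0x6b R1=0x99 R2=0x23 R3=0x2b R4=0x3f R5=0x44  N=0 Z=0
after  4: R0=0x6b R1=0x99 R2=0x23 R3=0x6b R4=0x3f R5=0x44  N=0 Z=0
after  5: R0=0x6b R1=0x99 R2=0x99 R3=0x6b R4=0x3f R5=0x44  N=0 Z=0
-- IRQ taken; context saved, return-PC = 6 --

FLAGS = (N=0, Z=0)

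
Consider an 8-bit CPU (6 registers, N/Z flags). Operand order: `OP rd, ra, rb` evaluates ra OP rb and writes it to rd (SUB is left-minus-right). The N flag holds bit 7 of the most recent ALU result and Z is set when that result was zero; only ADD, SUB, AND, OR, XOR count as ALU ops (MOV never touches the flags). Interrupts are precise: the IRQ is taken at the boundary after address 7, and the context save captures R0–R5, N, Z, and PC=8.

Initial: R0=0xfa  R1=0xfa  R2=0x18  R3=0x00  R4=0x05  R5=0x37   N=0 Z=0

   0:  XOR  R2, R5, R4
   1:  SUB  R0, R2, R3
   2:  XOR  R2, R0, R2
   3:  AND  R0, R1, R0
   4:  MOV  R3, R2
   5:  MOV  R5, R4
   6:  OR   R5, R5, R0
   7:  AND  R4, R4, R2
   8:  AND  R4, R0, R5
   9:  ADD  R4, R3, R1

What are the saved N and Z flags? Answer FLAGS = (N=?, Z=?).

after  0: R0=0xfa R1=0xfa R2=0x32 R3=0x00 R4=0x05 R5=0x37  N=0 Z=0
after  1: R0=0x32 R1=0xfa R2=0x32 R3=0x00 R4=0x05 R5=0x37  N=0 Z=0
after  2: R0=0x32 R1=0xfa R2=0x00 R3=0x00 R4=0x05 R5=0x37  N=0 Z=1
after  3: R0=0x32 R1=0xfa R2=0x00 R3=0x00 R4=0x05 R5=0x37  N=0 Z=0
after  4: R0=0x32 R1=0xfa R2=0x00 R3=0x00 R4=0x05 R5=0x37  N=0 Z=0
after  5: R0=0x32 R1=0xfa R2=0x00 R3=0x00 R4=0x05 R5=0x05  N=0 Z=0
after  6: R0=0x32 R1=0xfa R2=0x00 R3=0x00 R4=0x05 R5=0x37  N=0 Z=0
after  7: R0=0x32 R1=0xfa R2=0x00 R3=0x00 R4=0x00 R5=0x37  N=0 Z=1
-- IRQ taken; context saved, return-PC = 8 --

FLAGS = (N=0, Z=1)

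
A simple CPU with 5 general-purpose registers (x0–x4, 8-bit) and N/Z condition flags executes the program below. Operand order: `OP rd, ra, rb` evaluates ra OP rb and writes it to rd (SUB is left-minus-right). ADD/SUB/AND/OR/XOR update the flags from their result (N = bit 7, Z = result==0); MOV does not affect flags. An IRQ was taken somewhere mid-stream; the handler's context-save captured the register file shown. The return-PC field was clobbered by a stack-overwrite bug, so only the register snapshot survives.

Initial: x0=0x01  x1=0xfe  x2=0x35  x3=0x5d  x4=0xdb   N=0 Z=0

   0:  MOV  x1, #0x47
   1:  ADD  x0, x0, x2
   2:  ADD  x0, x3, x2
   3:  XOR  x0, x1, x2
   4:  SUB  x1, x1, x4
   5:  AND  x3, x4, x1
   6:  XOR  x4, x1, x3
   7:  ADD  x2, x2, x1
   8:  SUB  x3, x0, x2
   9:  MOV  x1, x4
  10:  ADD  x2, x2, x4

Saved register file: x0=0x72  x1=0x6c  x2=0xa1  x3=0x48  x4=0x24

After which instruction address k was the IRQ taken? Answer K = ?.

K = 7

after  0: x0=0x01 x1=0x47 x2=0x35 x3=0x5d x4=0xdb  N=0 Z=0
after  1: x0=0x36 x1=0x47 x2=0x35 x3=0x5d x4=0xdb  N=0 Z=0
after  2: x0=0x92 x1=0x47 x2=0x35 x3=0x5d x4=0xdb  N=1 Z=0
after  3: x0=0x72 x1=0x47 x2=0x35 x3=0x5d x4=0xdb  N=0 Z=0
after  4: x0=0x72 x1=0x6c x2=0x35 x3=0x5d x4=0xdb  N=0 Z=0
after  5: x0=0x72 x1=0x6c x2=0x35 x3=0x48 x4=0xdb  N=0 Z=0
after  6: x0=0x72 x1=0x6c x2=0x35 x3=0x48 x4=0x24  N=0 Z=0
after  7: x0=0x72 x1=0x6c x2=0xa1 x3=0x48 x4=0x24  N=1 Z=0
-- IRQ taken; context saved, return-PC = 8 --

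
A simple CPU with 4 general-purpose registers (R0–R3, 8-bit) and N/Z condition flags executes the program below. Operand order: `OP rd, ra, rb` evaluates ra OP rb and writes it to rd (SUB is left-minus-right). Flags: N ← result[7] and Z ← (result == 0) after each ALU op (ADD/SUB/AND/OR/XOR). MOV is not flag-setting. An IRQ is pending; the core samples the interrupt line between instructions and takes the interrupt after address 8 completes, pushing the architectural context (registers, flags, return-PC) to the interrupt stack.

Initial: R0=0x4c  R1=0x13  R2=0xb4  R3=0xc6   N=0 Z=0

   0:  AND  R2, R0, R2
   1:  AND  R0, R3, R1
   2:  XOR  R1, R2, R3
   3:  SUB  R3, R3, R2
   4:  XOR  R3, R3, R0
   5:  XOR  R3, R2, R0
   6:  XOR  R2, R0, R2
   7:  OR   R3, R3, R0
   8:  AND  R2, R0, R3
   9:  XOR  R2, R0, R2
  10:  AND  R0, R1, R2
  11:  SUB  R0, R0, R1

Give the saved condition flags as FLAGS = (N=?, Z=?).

after  0: R0=0x4c R1=0x13 R2=0x04 R3=0xc6  N=0 Z=0
after  1: R0=0x02 R1=0x13 R2=0x04 R3=0xc6  N=0 Z=0
after  2: R0=0x02 R1=0xc2 R2=0x04 R3=0xc6  N=1 Z=0
after  3: R0=0x02 R1=0xc2 R2=0x04 R3=0xc2  N=1 Z=0
after  4: R0=0x02 R1=0xc2 R2=0x04 R3=0xc0  N=1 Z=0
after  5: R0=0x02 R1=0xc2 R2=0x04 R3=0x06  N=0 Z=0
after  6: R0=0x02 R1=0xc2 R2=0x06 R3=0x06  N=0 Z=0
after  7: R0=0x02 R1=0xc2 R2=0x06 R3=0x06  N=0 Z=0
after  8: R0=0x02 R1=0xc2 R2=0x02 R3=0x06  N=0 Z=0
-- IRQ taken; context saved, return-PC = 9 --

FLAGS = (N=0, Z=0)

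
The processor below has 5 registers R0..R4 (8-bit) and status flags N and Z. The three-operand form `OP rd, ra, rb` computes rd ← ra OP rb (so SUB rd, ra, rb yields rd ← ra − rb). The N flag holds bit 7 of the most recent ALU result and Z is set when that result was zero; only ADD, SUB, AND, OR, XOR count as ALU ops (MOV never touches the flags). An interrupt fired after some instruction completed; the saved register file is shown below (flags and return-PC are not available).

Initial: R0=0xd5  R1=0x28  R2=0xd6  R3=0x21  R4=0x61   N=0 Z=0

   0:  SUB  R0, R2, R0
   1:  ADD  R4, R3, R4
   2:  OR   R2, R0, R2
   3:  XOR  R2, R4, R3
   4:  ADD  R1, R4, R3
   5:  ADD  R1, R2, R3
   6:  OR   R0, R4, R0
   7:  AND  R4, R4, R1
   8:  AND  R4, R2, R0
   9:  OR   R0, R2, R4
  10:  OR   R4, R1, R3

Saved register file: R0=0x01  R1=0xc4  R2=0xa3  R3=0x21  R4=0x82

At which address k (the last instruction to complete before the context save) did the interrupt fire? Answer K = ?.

after  0: R0=0x01 R1=0x28 R2=0xd6 R3=0x21 R4=0x61  N=0 Z=0
after  1: R0=0x01 R1=0x28 R2=0xd6 R3=0x21 R4=0x82  N=1 Z=0
after  2: R0=0x01 R1=0x28 R2=0xd7 R3=0x21 R4=0x82  N=1 Z=0
after  3: R0=0x01 R1=0x28 R2=0xa3 R3=0x21 R4=0x82  N=1 Z=0
after  4: R0=0x01 R1=0xa3 R2=0xa3 R3=0x21 R4=0x82  N=1 Z=0
after  5: R0=0x01 R1=0xc4 R2=0xa3 R3=0x21 R4=0x82  N=1 Z=0
-- IRQ taken; context saved, return-PC = 6 --

K = 5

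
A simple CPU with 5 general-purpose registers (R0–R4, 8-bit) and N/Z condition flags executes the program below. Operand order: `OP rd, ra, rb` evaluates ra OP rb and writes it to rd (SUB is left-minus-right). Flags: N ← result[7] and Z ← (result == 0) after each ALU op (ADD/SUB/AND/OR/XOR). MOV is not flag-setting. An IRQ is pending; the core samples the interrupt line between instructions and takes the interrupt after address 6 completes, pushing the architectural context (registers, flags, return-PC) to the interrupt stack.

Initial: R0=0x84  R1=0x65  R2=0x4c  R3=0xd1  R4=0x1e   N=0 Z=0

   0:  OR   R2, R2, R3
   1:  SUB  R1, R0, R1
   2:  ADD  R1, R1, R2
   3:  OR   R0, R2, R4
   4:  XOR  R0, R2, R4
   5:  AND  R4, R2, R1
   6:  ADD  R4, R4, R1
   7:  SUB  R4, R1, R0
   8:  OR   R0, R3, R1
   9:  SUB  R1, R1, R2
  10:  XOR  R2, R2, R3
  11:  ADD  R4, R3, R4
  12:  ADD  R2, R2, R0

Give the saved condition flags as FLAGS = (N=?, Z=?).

FLAGS = (N=1, Z=0)

after  0: R0=0x84 R1=0x65 R2=0xdd R3=0xd1 R4=0x1e  N=1 Z=0
after  1: R0=0x84 R1=0x1f R2=0xdd R3=0xd1 R4=0x1e  N=0 Z=0
after  2: R0=0x84 R1=0xfc R2=0xdd R3=0xd1 R4=0x1e  N=1 Z=0
after  3: R0=0xdf R1=0xfc R2=0xdd R3=0xd1 R4=0x1e  N=1 Z=0
after  4: R0=0xc3 R1=0xfc R2=0xdd R3=0xd1 R4=0x1e  N=1 Z=0
after  5: R0=0xc3 R1=0xfc R2=0xdd R3=0xd1 R4=0xdc  N=1 Z=0
after  6: R0=0xc3 R1=0xfc R2=0xdd R3=0xd1 R4=0xd8  N=1 Z=0
-- IRQ taken; context saved, return-PC = 7 --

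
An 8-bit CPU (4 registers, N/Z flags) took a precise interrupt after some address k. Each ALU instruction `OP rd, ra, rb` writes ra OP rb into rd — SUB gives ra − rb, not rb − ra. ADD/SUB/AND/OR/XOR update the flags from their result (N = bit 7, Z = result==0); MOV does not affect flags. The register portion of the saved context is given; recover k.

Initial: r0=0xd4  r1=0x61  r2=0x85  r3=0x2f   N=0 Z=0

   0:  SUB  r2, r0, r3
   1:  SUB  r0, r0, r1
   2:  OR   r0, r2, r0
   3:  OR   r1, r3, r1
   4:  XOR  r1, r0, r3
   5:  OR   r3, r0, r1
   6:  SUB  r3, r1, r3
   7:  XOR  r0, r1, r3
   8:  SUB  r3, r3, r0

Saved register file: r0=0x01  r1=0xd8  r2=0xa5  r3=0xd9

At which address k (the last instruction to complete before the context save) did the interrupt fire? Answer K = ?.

after  0: r0=0xd4 r1=0x61 r2=0xa5 r3=0x2f  N=1 Z=0
after  1: r0=0x73 r1=0x61 r2=0xa5 r3=0x2f  N=0 Z=0
after  2: r0=0xf7 r1=0x61 r2=0xa5 r3=0x2f  N=1 Z=0
after  3: r0=0xf7 r1=0x6f r2=0xa5 r3=0x2f  N=0 Z=0
after  4: r0=0xf7 r1=0xd8 r2=0xa5 r3=0x2f  N=1 Z=0
after  5: r0=0xf7 r1=0xd8 r2=0xa5 r3=0xff  N=1 Z=0
after  6: r0=0xf7 r1=0xd8 r2=0xa5 r3=0xd9  N=1 Z=0
after  7: r0=0x01 r1=0xd8 r2=0xa5 r3=0xd9  N=0 Z=0
-- IRQ taken; context saved, return-PC = 8 --

K = 7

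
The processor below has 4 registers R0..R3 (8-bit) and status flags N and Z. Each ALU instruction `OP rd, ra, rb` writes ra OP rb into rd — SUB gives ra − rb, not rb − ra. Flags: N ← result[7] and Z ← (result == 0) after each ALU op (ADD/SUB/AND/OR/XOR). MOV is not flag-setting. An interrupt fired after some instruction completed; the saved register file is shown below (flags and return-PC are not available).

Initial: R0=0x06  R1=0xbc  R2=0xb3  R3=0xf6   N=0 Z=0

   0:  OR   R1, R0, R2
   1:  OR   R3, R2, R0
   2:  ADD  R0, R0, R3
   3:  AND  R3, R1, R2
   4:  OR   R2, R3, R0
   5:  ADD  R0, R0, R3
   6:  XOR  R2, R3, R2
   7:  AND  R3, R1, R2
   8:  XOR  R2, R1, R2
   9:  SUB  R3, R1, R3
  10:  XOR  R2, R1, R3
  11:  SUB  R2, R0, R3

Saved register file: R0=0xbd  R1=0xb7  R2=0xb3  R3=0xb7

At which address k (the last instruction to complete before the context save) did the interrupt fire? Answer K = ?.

after  0: R0=0x06 R1=0xb7 R2=0xb3 R3=0xf6  N=1 Z=0
after  1: R0=0x06 R1=0xb7 R2=0xb3 R3=0xb7  N=1 Z=0
after  2: R0=0xbd R1=0xb7 R2=0xb3 R3=0xb7  N=1 Z=0
-- IRQ taken; context saved, return-PC = 3 --

K = 2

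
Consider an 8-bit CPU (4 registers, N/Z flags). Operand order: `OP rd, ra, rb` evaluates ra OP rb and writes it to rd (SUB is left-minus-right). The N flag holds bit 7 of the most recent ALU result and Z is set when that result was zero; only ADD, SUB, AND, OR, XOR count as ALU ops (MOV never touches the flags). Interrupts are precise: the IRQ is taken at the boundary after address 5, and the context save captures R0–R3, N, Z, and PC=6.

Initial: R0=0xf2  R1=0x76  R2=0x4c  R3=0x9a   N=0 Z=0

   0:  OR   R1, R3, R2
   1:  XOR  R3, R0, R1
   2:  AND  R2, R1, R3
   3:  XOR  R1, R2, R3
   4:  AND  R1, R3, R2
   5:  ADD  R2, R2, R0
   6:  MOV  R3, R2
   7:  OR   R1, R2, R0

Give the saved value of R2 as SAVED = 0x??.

SAVED = 0xfe

after  0: R0=0xf2 R1=0xde R2=0x4c R3=0x9a  N=1 Z=0
after  1: R0=0xf2 R1=0xde R2=0x4c R3=0x2c  N=0 Z=0
after  2: R0=0xf2 R1=0xde R2=0x0c R3=0x2c  N=0 Z=0
after  3: R0=0xf2 R1=0x20 R2=0x0c R3=0x2c  N=0 Z=0
after  4: R0=0xf2 R1=0x0c R2=0x0c R3=0x2c  N=0 Z=0
after  5: R0=0xf2 R1=0x0c R2=0xfe R3=0x2c  N=1 Z=0
-- IRQ taken; context saved, return-PC = 6 --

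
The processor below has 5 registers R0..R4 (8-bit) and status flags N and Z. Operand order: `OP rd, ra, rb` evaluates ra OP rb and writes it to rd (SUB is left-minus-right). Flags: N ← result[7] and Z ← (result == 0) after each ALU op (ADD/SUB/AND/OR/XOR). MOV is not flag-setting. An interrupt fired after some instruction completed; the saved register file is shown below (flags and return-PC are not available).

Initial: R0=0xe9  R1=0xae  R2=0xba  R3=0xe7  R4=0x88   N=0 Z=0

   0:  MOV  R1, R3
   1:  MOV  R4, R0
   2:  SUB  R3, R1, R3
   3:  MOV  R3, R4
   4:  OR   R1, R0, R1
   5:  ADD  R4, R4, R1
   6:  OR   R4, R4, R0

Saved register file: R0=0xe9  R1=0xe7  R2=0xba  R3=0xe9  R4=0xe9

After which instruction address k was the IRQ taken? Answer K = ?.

K = 3

after  0: R0=0xe9 R1=0xe7 R2=0xba R3=0xe7 R4=0x88  N=0 Z=0
after  1: R0=0xe9 R1=0xe7 R2=0xba R3=0xe7 R4=0xe9  N=0 Z=0
after  2: R0=0xe9 R1=0xe7 R2=0xba R3=0x00 R4=0xe9  N=0 Z=1
after  3: R0=0xe9 R1=0xe7 R2=0xba R3=0xe9 R4=0xe9  N=0 Z=1
-- IRQ taken; context saved, return-PC = 4 --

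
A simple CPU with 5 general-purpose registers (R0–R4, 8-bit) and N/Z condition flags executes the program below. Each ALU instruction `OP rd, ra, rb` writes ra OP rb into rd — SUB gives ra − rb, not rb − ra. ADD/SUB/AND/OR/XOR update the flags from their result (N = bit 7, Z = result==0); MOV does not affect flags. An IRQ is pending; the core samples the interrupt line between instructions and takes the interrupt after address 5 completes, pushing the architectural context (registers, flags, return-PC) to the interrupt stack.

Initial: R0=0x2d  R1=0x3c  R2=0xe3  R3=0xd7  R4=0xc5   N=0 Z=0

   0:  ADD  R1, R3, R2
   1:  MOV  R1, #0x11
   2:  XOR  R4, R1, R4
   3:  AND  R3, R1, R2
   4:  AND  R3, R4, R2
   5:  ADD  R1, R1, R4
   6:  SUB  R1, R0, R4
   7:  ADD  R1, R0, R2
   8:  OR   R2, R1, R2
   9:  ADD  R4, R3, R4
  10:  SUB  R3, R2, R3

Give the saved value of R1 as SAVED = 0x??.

SAVED = 0xe5

after  0: R0=0x2d R1=0xba R2=0xe3 R3=0xd7 R4=0xc5  N=1 Z=0
after  1: R0=0x2d R1=0x11 R2=0xe3 R3=0xd7 R4=0xc5  N=1 Z=0
after  2: R0=0x2d R1=0x11 R2=0xe3 R3=0xd7 R4=0xd4  N=1 Z=0
after  3: R0=0x2d R1=0x11 R2=0xe3 R3=0x01 R4=0xd4  N=0 Z=0
after  4: R0=0x2d R1=0x11 R2=0xe3 R3=0xc0 R4=0xd4  N=1 Z=0
after  5: R0=0x2d R1=0xe5 R2=0xe3 R3=0xc0 R4=0xd4  N=1 Z=0
-- IRQ taken; context saved, return-PC = 6 --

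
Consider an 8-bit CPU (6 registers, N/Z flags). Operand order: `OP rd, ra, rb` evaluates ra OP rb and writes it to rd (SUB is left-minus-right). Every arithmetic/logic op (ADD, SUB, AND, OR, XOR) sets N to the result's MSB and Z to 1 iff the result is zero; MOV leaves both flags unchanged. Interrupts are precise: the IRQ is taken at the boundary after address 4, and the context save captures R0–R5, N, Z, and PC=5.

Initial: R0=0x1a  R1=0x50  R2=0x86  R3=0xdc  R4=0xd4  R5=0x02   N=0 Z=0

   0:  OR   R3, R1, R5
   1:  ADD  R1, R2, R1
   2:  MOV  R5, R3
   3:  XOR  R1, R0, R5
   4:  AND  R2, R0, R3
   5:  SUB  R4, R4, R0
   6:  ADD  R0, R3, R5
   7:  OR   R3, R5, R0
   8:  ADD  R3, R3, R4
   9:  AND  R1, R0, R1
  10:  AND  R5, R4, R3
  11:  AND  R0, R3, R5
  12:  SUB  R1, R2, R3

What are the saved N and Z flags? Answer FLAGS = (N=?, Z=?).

after  0: R0=0x1a R1=0x50 R2=0x86 R3=0x52 R4=0xd4 R5=0x02  N=0 Z=0
after  1: R0=0x1a R1=0xd6 R2=0x86 R3=0x52 R4=0xd4 R5=0x02  N=1 Z=0
after  2: R0=0x1a R1=0xd6 R2=0x86 R3=0x52 R4=0xd4 R5=0x52  N=1 Z=0
after  3: R0=0x1a R1=0x48 R2=0x86 R3=0x52 R4=0xd4 R5=0x52  N=0 Z=0
after  4: R0=0x1a R1=0x48 R2=0x12 R3=0x52 R4=0xd4 R5=0x52  N=0 Z=0
-- IRQ taken; context saved, return-PC = 5 --

FLAGS = (N=0, Z=0)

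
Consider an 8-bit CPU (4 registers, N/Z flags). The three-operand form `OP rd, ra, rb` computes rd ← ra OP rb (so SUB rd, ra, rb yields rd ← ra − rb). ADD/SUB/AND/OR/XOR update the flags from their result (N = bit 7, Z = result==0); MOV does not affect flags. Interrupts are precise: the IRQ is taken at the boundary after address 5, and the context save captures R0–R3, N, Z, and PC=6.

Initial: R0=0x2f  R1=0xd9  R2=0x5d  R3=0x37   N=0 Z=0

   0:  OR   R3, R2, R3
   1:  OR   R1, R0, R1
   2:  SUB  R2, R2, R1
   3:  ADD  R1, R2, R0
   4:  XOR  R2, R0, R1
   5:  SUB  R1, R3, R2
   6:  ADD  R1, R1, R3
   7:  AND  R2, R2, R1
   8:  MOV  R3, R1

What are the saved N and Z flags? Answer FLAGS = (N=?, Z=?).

FLAGS = (N=1, Z=0)

after  0: R0=0x2f R1=0xd9 R2=0x5d R3=0x7f  N=0 Z=0
after  1: R0=0x2f R1=0xff R2=0x5d R3=0x7f  N=1 Z=0
after  2: R0=0x2f R1=0xff R2=0x5e R3=0x7f  N=0 Z=0
after  3: R0=0x2f R1=0x8d R2=0x5e R3=0x7f  N=1 Z=0
after  4: R0=0x2f R1=0x8d R2=0xa2 R3=0x7f  N=1 Z=0
after  5: R0=0x2f R1=0xdd R2=0xa2 R3=0x7f  N=1 Z=0
-- IRQ taken; context saved, return-PC = 6 --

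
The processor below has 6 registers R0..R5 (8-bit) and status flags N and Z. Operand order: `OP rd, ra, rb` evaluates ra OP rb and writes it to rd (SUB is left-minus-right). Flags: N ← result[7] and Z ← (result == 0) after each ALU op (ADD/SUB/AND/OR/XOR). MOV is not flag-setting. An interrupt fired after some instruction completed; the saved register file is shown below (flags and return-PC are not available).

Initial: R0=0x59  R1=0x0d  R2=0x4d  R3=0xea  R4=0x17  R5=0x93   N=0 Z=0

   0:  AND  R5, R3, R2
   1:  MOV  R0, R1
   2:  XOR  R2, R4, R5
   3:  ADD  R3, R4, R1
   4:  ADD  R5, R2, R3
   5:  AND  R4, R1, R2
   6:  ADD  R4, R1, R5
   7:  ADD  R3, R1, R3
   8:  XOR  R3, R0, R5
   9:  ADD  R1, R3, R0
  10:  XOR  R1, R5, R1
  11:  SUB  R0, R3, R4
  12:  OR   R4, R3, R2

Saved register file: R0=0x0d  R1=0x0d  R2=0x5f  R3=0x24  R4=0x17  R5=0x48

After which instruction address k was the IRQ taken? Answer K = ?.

after  0: R0=0x59 R1=0x0d R2=0x4d R3=0xea R4=0x17 R5=0x48  N=0 Z=0
after  1: R0=0x0d R1=0x0d R2=0x4d R3=0xea R4=0x17 R5=0x48  N=0 Z=0
after  2: R0=0x0d R1=0x0d R2=0x5f R3=0xea R4=0x17 R5=0x48  N=0 Z=0
after  3: R0=0x0d R1=0x0d R2=0x5f R3=0x24 R4=0x17 R5=0x48  N=0 Z=0
-- IRQ taken; context saved, return-PC = 4 --

K = 3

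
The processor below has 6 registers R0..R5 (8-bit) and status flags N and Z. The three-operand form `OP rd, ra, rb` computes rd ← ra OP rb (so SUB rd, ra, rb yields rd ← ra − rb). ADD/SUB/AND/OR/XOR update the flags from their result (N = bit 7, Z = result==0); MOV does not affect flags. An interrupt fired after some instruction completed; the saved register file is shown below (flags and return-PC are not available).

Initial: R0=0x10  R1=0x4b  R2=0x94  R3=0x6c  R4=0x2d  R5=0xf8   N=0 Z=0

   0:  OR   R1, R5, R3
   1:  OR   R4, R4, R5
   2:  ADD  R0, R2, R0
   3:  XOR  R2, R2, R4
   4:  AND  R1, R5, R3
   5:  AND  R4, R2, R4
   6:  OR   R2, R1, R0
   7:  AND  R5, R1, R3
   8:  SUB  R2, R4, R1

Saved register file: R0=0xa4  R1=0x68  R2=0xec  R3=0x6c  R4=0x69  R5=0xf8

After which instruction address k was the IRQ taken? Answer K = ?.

K = 6

after  0: R0=0x10 R1=0xfc R2=0x94 R3=0x6c R4=0x2d R5=0xf8  N=1 Z=0
after  1: R0=0x10 R1=0xfc R2=0x94 R3=0x6c R4=0xfd R5=0xf8  N=1 Z=0
after  2: R0=0xa4 R1=0xfc R2=0x94 R3=0x6c R4=0xfd R5=0xf8  N=1 Z=0
after  3: R0=0xa4 R1=0xfc R2=0x69 R3=0x6c R4=0xfd R5=0xf8  N=0 Z=0
after  4: R0=0xa4 R1=0x68 R2=0x69 R3=0x6c R4=0xfd R5=0xf8  N=0 Z=0
after  5: R0=0xa4 R1=0x68 R2=0x69 R3=0x6c R4=0x69 R5=0xf8  N=0 Z=0
after  6: R0=0xa4 R1=0x68 R2=0xec R3=0x6c R4=0x69 R5=0xf8  N=1 Z=0
-- IRQ taken; context saved, return-PC = 7 --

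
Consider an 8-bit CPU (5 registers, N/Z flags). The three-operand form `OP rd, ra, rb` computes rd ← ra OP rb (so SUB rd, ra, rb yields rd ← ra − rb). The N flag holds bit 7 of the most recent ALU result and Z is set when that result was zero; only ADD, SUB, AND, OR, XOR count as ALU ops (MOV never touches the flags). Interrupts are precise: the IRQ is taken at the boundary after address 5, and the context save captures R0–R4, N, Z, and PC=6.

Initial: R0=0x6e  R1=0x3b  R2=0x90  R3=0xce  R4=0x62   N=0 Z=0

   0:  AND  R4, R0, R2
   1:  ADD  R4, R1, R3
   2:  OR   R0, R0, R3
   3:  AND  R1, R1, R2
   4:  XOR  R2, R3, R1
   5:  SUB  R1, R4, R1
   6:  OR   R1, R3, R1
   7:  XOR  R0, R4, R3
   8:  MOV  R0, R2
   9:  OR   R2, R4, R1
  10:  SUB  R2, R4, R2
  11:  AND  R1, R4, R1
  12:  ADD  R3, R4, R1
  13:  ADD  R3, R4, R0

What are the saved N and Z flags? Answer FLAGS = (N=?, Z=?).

after  0: R0=0x6e R1=0x3b R2=0x90 R3=0xce R4=0x00  N=0 Z=1
after  1: R0=0x6e R1=0x3b R2=0x90 R3=0xce R4=0x09  N=0 Z=0
after  2: R0=0xee R1=0x3b R2=0x90 R3=0xce R4=0x09  N=1 Z=0
after  3: R0=0xee R1=0x10 R2=0x90 R3=0xce R4=0x09  N=0 Z=0
after  4: R0=0xee R1=0x10 R2=0xde R3=0xce R4=0x09  N=1 Z=0
after  5: R0=0xee R1=0xf9 R2=0xde R3=0xce R4=0x09  N=1 Z=0
-- IRQ taken; context saved, return-PC = 6 --

FLAGS = (N=1, Z=0)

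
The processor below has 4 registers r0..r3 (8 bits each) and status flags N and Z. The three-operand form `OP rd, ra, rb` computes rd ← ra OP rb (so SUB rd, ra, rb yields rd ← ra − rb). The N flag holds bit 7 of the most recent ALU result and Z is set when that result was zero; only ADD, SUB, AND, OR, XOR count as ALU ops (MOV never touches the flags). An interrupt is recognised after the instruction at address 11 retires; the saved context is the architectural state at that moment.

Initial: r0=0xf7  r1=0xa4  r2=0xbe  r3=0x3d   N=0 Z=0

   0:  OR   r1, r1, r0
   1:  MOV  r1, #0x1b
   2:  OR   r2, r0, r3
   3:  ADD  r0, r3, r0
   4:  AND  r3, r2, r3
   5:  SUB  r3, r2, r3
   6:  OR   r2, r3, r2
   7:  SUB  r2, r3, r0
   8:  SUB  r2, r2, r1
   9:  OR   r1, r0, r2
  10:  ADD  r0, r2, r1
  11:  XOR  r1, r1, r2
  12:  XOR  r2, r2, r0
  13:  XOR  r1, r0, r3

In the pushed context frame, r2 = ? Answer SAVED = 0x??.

SAVED = 0x73

after  0: r0=0xf7 r1=0xf7 r2=0xbe r3=0x3d  N=1 Z=0
after  1: r0=0xf7 r1=0x1b r2=0xbe r3=0x3d  N=1 Z=0
after  2: r0=0xf7 r1=0x1b r2=0xff r3=0x3d  N=1 Z=0
after  3: r0=0x34 r1=0x1b r2=0xff r3=0x3d  N=0 Z=0
after  4: r0=0x34 r1=0x1b r2=0xff r3=0x3d  N=0 Z=0
after  5: r0=0x34 r1=0x1b r2=0xff r3=0xc2  N=1 Z=0
after  6: r0=0x34 r1=0x1b r2=0xff r3=0xc2  N=1 Z=0
after  7: r0=0x34 r1=0x1b r2=0x8e r3=0xc2  N=1 Z=0
after  8: r0=0x34 r1=0x1b r2=0x73 r3=0xc2  N=0 Z=0
after  9: r0=0x34 r1=0x77 r2=0x73 r3=0xc2  N=0 Z=0
after 10: r0=0xea r1=0x77 r2=0x73 r3=0xc2  N=1 Z=0
after 11: r0=0xea r1=0x04 r2=0x73 r3=0xc2  N=0 Z=0
-- IRQ taken; context saved, return-PC = 12 --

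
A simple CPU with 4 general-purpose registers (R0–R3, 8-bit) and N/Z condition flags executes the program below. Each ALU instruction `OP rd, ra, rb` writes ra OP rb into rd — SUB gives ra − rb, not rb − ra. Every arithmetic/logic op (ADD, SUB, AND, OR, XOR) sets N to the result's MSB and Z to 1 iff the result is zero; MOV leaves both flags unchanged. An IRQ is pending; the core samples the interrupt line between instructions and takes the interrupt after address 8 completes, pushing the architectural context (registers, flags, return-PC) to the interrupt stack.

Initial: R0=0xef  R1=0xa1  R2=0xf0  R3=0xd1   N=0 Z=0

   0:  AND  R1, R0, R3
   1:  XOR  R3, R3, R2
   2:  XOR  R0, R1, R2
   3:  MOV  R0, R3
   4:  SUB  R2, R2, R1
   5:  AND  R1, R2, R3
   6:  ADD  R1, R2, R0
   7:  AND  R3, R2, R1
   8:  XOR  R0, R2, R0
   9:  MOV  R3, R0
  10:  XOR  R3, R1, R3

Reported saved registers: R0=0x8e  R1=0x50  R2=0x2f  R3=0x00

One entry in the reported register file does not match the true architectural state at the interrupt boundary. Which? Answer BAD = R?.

BAD = R0

after  0: R0=0xef R1=0xc1 R2=0xf0 R3=0xd1  N=1 Z=0
after  1: R0=0xef R1=0xc1 R2=0xf0 R3=0x21  N=0 Z=0
after  2: R0=0x31 R1=0xc1 R2=0xf0 R3=0x21  N=0 Z=0
after  3: R0=0x21 R1=0xc1 R2=0xf0 R3=0x21  N=0 Z=0
after  4: R0=0x21 R1=0xc1 R2=0x2f R3=0x21  N=0 Z=0
after  5: R0=0x21 R1=0x21 R2=0x2f R3=0x21  N=0 Z=0
after  6: R0=0x21 R1=0x50 R2=0x2f R3=0x21  N=0 Z=0
after  7: R0=0x21 R1=0x50 R2=0x2f R3=0x00  N=0 Z=1
after  8: R0=0x0e R1=0x50 R2=0x2f R3=0x00  N=0 Z=0
-- IRQ taken; context saved, return-PC = 9 --
mismatch: R0: reported 0x8e vs actual 0x0e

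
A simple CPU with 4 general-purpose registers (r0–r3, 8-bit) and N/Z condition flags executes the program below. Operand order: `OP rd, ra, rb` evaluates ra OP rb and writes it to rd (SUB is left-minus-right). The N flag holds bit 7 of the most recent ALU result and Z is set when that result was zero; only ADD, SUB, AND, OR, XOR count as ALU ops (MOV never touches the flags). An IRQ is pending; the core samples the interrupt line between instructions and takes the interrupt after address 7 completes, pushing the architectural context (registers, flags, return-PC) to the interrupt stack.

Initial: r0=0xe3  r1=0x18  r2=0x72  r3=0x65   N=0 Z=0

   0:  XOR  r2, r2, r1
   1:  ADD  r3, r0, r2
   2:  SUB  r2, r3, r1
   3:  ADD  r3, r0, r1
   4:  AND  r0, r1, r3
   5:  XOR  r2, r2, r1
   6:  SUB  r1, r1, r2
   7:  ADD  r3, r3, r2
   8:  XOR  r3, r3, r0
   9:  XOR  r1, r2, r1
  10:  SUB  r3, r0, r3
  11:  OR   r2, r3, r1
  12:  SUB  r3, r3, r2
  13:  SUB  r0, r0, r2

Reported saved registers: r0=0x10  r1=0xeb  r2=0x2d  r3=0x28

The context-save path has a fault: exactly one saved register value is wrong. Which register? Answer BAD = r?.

BAD = r0

after  0: r0=0xe3 r1=0x18 r2=0x6a r3=0x65  N=0 Z=0
after  1: r0=0xe3 r1=0x18 r2=0x6a r3=0x4d  N=0 Z=0
after  2: r0=0xe3 r1=0x18 r2=0x35 r3=0x4d  N=0 Z=0
after  3: r0=0xe3 r1=0x18 r2=0x35 r3=0xfb  N=1 Z=0
after  4: r0=0x18 r1=0x18 r2=0x35 r3=0xfb  N=0 Z=0
after  5: r0=0x18 r1=0x18 r2=0x2d r3=0xfb  N=0 Z=0
after  6: r0=0x18 r1=0xeb r2=0x2d r3=0xfb  N=1 Z=0
after  7: r0=0x18 r1=0xeb r2=0x2d r3=0x28  N=0 Z=0
-- IRQ taken; context saved, return-PC = 8 --
mismatch: r0: reported 0x10 vs actual 0x18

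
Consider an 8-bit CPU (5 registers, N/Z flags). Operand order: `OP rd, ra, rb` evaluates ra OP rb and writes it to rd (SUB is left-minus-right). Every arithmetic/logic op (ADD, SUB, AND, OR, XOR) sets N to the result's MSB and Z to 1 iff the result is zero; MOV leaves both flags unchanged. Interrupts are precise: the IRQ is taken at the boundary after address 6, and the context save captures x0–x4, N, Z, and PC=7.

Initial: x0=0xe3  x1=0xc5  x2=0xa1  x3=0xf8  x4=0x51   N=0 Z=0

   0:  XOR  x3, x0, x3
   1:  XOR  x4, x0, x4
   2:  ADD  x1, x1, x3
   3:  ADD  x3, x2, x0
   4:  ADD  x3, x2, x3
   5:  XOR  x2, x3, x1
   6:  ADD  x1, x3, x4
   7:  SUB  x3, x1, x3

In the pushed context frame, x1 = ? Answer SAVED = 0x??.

after  0: x0=0xe3 x1=0xc5 x2=0xa1 x3=0x1b x4=0x51  N=0 Z=0
after  1: x0=0xe3 x1=0xc5 x2=0xa1 x3=0x1b x4=0xb2  N=1 Z=0
after  2: x0=0xe3 x1=0xe0 x2=0xa1 x3=0x1b x4=0xb2  N=1 Z=0
after  3: x0=0xe3 x1=0xe0 x2=0xa1 x3=0x84 x4=0xb2  N=1 Z=0
after  4: x0=0xe3 x1=0xe0 x2=0xa1 x3=0x25 x4=0xb2  N=0 Z=0
after  5: x0=0xe3 x1=0xe0 x2=0xc5 x3=0x25 x4=0xb2  N=1 Z=0
after  6: x0=0xe3 x1=0xd7 x2=0xc5 x3=0x25 x4=0xb2  N=1 Z=0
-- IRQ taken; context saved, return-PC = 7 --

SAVED = 0xd7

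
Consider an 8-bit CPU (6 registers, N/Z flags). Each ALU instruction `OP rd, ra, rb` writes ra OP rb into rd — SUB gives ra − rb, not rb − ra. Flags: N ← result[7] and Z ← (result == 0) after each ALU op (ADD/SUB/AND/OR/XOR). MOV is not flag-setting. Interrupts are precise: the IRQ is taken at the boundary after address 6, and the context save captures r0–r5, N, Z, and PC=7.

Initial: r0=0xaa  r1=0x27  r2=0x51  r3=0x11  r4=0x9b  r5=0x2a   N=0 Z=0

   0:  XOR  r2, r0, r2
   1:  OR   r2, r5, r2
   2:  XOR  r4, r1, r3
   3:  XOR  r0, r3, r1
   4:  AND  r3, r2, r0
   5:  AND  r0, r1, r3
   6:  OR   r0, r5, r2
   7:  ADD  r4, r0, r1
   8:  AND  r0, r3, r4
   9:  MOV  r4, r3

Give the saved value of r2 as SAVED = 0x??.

SAVED = 0xfb

after  0: r0=0xaa r1=0x27 r2=0xfb r3=0x11 r4=0x9b r5=0x2a  N=1 Z=0
after  1: r0=0xaa r1=0x27 r2=0xfb r3=0x11 r4=0x9b r5=0x2a  N=1 Z=0
after  2: r0=0xaa r1=0x27 r2=0xfb r3=0x11 r4=0x36 r5=0x2a  N=0 Z=0
after  3: r0=0x36 r1=0x27 r2=0xfb r3=0x11 r4=0x36 r5=0x2a  N=0 Z=0
after  4: r0=0x36 r1=0x27 r2=0xfb r3=0x32 r4=0x36 r5=0x2a  N=0 Z=0
after  5: r0=0x22 r1=0x27 r2=0xfb r3=0x32 r4=0x36 r5=0x2a  N=0 Z=0
after  6: r0=0xfb r1=0x27 r2=0xfb r3=0x32 r4=0x36 r5=0x2a  N=1 Z=0
-- IRQ taken; context saved, return-PC = 7 --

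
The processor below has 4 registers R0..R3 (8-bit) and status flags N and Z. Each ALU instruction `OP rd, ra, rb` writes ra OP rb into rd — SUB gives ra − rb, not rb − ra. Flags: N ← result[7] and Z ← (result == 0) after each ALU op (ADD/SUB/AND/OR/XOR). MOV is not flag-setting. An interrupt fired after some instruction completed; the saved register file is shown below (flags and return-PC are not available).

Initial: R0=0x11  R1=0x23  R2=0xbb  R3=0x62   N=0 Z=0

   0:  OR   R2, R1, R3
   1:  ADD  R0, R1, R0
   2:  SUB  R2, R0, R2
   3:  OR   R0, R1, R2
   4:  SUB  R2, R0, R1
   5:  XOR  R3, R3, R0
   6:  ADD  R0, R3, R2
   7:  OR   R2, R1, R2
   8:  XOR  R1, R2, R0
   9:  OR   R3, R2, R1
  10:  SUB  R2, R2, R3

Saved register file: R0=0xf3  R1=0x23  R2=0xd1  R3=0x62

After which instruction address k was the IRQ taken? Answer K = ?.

K = 3

after  0: R0=0x11 R1=0x23 R2=0x63 R3=0x62  N=0 Z=0
after  1: R0=0x34 R1=0x23 R2=0x63 R3=0x62  N=0 Z=0
after  2: R0=0x34 R1=0x23 R2=0xd1 R3=0x62  N=1 Z=0
after  3: R0=0xf3 R1=0x23 R2=0xd1 R3=0x62  N=1 Z=0
-- IRQ taken; context saved, return-PC = 4 --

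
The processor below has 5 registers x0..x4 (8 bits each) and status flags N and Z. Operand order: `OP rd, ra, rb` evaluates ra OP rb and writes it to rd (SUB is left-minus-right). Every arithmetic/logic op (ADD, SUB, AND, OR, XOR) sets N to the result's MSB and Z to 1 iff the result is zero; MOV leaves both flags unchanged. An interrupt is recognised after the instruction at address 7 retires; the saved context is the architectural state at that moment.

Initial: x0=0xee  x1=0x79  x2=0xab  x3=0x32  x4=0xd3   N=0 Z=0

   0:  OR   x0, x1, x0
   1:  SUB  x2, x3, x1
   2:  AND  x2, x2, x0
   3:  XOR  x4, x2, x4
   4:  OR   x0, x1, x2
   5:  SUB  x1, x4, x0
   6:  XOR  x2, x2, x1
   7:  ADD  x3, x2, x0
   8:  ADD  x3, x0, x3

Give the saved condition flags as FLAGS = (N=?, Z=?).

FLAGS = (N=1, Z=0)

after  0: x0=0xff x1=0x79 x2=0xab x3=0x32 x4=0xd3  N=1 Z=0
after  1: x0=0xff x1=0x79 x2=0xb9 x3=0x32 x4=0xd3  N=1 Z=0
after  2: x0=0xff x1=0x79 x2=0xb9 x3=0x32 x4=0xd3  N=1 Z=0
after  3: x0=0xff x1=0x79 x2=0xb9 x3=0x32 x4=0x6a  N=0 Z=0
after  4: x0=0xf9 x1=0x79 x2=0xb9 x3=0x32 x4=0x6a  N=1 Z=0
after  5: x0=0xf9 x1=0x71 x2=0xb9 x3=0x32 x4=0x6a  N=0 Z=0
after  6: x0=0xf9 x1=0x71 x2=0xc8 x3=0x32 x4=0x6a  N=1 Z=0
after  7: x0=0xf9 x1=0x71 x2=0xc8 x3=0xc1 x4=0x6a  N=1 Z=0
-- IRQ taken; context saved, return-PC = 8 --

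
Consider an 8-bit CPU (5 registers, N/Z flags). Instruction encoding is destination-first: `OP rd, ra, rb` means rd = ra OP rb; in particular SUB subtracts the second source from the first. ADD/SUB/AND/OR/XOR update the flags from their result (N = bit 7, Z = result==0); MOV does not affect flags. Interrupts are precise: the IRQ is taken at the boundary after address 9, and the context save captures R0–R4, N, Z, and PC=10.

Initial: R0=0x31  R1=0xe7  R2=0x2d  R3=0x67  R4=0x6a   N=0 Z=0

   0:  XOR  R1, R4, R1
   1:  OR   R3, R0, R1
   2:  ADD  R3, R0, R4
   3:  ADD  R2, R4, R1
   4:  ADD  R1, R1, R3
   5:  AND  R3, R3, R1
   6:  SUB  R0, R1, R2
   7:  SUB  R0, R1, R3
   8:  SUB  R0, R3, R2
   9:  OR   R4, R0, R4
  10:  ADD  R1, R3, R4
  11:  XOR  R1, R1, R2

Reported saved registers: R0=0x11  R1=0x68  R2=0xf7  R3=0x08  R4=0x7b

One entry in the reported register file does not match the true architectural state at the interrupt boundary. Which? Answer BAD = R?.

after  0: R0=0x31 R1=0x8d R2=0x2d R3=0x67 R4=0x6a  N=1 Z=0
after  1: R0=0x31 R1=0x8d R2=0x2d R3=0xbd R4=0x6a  N=1 Z=0
after  2: R0=0x31 R1=0x8d R2=0x2d R3=0x9b R4=0x6a  N=1 Z=0
after  3: R0=0x31 R1=0x8d R2=0xf7 R3=0x9b R4=0x6a  N=1 Z=0
after  4: R0=0x31 R1=0x28 R2=0xf7 R3=0x9b R4=0x6a  N=0 Z=0
after  5: R0=0x31 R1=0x28 R2=0xf7 R3=0x08 R4=0x6a  N=0 Z=0
after  6: R0=0x31 R1=0x28 R2=0xf7 R3=0x08 R4=0x6a  N=0 Z=0
after  7: R0=0x20 R1=0x28 R2=0xf7 R3=0x08 R4=0x6a  N=0 Z=0
after  8: R0=0x11 R1=0x28 R2=0xf7 R3=0x08 R4=0x6a  N=0 Z=0
after  9: R0=0x11 R1=0x28 R2=0xf7 R3=0x08 R4=0x7b  N=0 Z=0
-- IRQ taken; context saved, return-PC = 10 --
mismatch: R1: reported 0x68 vs actual 0x28

BAD = R1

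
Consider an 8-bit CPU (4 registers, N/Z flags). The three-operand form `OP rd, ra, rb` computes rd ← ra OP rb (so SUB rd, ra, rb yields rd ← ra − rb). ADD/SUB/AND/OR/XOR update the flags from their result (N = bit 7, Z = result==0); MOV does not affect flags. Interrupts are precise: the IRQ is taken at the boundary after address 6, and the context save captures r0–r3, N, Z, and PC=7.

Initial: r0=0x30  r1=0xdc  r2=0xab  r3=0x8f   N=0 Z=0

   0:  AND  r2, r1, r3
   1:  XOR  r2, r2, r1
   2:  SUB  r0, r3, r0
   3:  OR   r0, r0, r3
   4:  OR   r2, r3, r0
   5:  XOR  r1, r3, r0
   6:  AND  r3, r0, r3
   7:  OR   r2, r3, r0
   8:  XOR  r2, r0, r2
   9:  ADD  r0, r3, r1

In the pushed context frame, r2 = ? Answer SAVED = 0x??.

SAVED = 0xdf

after  0: r0=0x30 r1=0xdc r2=0x8c r3=0x8f  N=1 Z=0
after  1: r0=0x30 r1=0xdc r2=0x50 r3=0x8f  N=0 Z=0
after  2: r0=0x5f r1=0xdc r2=0x50 r3=0x8f  N=0 Z=0
after  3: r0=0xdf r1=0xdc r2=0x50 r3=0x8f  N=1 Z=0
after  4: r0=0xdf r1=0xdc r2=0xdf r3=0x8f  N=1 Z=0
after  5: r0=0xdf r1=0x50 r2=0xdf r3=0x8f  N=0 Z=0
after  6: r0=0xdf r1=0x50 r2=0xdf r3=0x8f  N=1 Z=0
-- IRQ taken; context saved, return-PC = 7 --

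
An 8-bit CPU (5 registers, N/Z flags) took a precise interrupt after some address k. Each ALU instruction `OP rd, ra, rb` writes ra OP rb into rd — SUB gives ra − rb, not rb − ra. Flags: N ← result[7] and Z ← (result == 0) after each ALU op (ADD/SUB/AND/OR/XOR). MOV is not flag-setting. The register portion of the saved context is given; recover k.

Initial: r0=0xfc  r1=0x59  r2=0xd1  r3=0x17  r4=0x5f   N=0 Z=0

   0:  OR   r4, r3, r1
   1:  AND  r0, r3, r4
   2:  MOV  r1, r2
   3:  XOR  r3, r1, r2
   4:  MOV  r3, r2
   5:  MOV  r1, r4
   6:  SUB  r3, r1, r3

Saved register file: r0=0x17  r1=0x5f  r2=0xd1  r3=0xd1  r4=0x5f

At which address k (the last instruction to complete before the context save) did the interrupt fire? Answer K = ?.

K = 5

after  0: r0=0xfc r1=0x59 r2=0xd1 r3=0x17 r4=0x5f  N=0 Z=0
after  1: r0=0x17 r1=0x59 r2=0xd1 r3=0x17 r4=0x5f  N=0 Z=0
after  2: r0=0x17 r1=0xd1 r2=0xd1 r3=0x17 r4=0x5f  N=0 Z=0
after  3: r0=0x17 r1=0xd1 r2=0xd1 r3=0x00 r4=0x5f  N=0 Z=1
after  4: r0=0x17 r1=0xd1 r2=0xd1 r3=0xd1 r4=0x5f  N=0 Z=1
after  5: r0=0x17 r1=0x5f r2=0xd1 r3=0xd1 r4=0x5f  N=0 Z=1
-- IRQ taken; context saved, return-PC = 6 --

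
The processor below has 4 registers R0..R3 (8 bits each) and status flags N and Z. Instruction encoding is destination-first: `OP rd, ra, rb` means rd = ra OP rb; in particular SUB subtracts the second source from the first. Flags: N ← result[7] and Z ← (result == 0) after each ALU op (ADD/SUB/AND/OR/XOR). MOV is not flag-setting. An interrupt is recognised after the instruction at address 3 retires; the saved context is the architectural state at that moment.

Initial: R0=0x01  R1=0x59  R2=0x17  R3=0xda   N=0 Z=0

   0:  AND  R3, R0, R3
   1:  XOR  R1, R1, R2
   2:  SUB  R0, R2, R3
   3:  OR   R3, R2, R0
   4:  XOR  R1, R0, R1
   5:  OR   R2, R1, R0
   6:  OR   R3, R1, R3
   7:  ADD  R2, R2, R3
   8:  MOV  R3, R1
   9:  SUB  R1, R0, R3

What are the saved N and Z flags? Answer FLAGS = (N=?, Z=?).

after  0: R0=0x01 R1=0x59 R2=0x17 R3=0x00  N=0 Z=1
after  1: R0=0x01 R1=0x4e R2=0x17 R3=0x00  N=0 Z=0
after  2: R0=0x17 R1=0x4e R2=0x17 R3=0x00  N=0 Z=0
after  3: R0=0x17 R1=0x4e R2=0x17 R3=0x17  N=0 Z=0
-- IRQ taken; context saved, return-PC = 4 --

FLAGS = (N=0, Z=0)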